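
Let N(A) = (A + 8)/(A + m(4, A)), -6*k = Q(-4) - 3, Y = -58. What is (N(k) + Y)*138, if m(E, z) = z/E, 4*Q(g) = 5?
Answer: -170292/35 ≈ -4865.5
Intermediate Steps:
Q(g) = 5/4 (Q(g) = (1/4)*5 = 5/4)
k = 7/24 (k = -(5/4 - 3)/6 = -1/6*(-7/4) = 7/24 ≈ 0.29167)
m(E, z) = z/E
N(A) = 4*(8 + A)/(5*A) (N(A) = (A + 8)/(A + A/4) = (8 + A)/(A + A*(1/4)) = (8 + A)/(A + A/4) = (8 + A)/((5*A/4)) = (8 + A)*(4/(5*A)) = 4*(8 + A)/(5*A))
(N(k) + Y)*138 = (4*(8 + 7/24)/(5*(7/24)) - 58)*138 = ((4/5)*(24/7)*(199/24) - 58)*138 = (796/35 - 58)*138 = -1234/35*138 = -170292/35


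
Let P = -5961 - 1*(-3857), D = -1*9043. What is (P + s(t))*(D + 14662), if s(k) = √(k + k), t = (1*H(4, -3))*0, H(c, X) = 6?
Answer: -11822376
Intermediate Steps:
D = -9043
P = -2104 (P = -5961 + 3857 = -2104)
t = 0 (t = (1*6)*0 = 6*0 = 0)
s(k) = √2*√k (s(k) = √(2*k) = √2*√k)
(P + s(t))*(D + 14662) = (-2104 + √2*√0)*(-9043 + 14662) = (-2104 + √2*0)*5619 = (-2104 + 0)*5619 = -2104*5619 = -11822376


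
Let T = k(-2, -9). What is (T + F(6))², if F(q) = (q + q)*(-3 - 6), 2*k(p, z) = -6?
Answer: 12321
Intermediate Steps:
k(p, z) = -3 (k(p, z) = (½)*(-6) = -3)
F(q) = -18*q (F(q) = (2*q)*(-9) = -18*q)
T = -3
(T + F(6))² = (-3 - 18*6)² = (-3 - 108)² = (-111)² = 12321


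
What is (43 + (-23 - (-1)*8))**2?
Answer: 784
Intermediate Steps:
(43 + (-23 - (-1)*8))**2 = (43 + (-23 - 1*(-8)))**2 = (43 + (-23 + 8))**2 = (43 - 15)**2 = 28**2 = 784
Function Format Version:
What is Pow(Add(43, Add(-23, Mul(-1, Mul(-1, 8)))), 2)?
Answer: 784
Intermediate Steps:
Pow(Add(43, Add(-23, Mul(-1, Mul(-1, 8)))), 2) = Pow(Add(43, Add(-23, Mul(-1, -8))), 2) = Pow(Add(43, Add(-23, 8)), 2) = Pow(Add(43, -15), 2) = Pow(28, 2) = 784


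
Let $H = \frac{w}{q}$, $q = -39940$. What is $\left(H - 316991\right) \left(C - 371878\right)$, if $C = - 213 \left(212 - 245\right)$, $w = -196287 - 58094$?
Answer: $\frac{4619121932744991}{39940} \approx 1.1565 \cdot 10^{11}$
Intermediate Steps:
$w = -254381$
$H = \frac{254381}{39940}$ ($H = - \frac{254381}{-39940} = \left(-254381\right) \left(- \frac{1}{39940}\right) = \frac{254381}{39940} \approx 6.3691$)
$C = 7029$ ($C = \left(-213\right) \left(-33\right) = 7029$)
$\left(H - 316991\right) \left(C - 371878\right) = \left(\frac{254381}{39940} - 316991\right) \left(7029 - 371878\right) = \left(- \frac{12660366159}{39940}\right) \left(-364849\right) = \frac{4619121932744991}{39940}$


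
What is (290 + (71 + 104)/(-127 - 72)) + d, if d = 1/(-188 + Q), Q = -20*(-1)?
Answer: 9665681/33432 ≈ 289.11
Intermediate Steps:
Q = 20
d = -1/168 (d = 1/(-188 + 20) = 1/(-168) = -1/168 ≈ -0.0059524)
(290 + (71 + 104)/(-127 - 72)) + d = (290 + (71 + 104)/(-127 - 72)) - 1/168 = (290 + 175/(-199)) - 1/168 = (290 + 175*(-1/199)) - 1/168 = (290 - 175/199) - 1/168 = 57535/199 - 1/168 = 9665681/33432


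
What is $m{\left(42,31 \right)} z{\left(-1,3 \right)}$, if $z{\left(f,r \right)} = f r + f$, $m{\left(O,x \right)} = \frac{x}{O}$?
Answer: $- \frac{62}{21} \approx -2.9524$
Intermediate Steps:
$z{\left(f,r \right)} = f + f r$
$m{\left(42,31 \right)} z{\left(-1,3 \right)} = \frac{31}{42} \left(- (1 + 3)\right) = 31 \cdot \frac{1}{42} \left(\left(-1\right) 4\right) = \frac{31}{42} \left(-4\right) = - \frac{62}{21}$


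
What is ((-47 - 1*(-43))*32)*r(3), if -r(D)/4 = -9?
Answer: -4608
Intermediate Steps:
r(D) = 36 (r(D) = -4*(-9) = 36)
((-47 - 1*(-43))*32)*r(3) = ((-47 - 1*(-43))*32)*36 = ((-47 + 43)*32)*36 = -4*32*36 = -128*36 = -4608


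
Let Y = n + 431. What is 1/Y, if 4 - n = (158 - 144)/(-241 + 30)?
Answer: 211/91799 ≈ 0.0022985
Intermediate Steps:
n = 858/211 (n = 4 - (158 - 144)/(-241 + 30) = 4 - 14/(-211) = 4 - 14*(-1)/211 = 4 - 1*(-14/211) = 4 + 14/211 = 858/211 ≈ 4.0664)
Y = 91799/211 (Y = 858/211 + 431 = 91799/211 ≈ 435.07)
1/Y = 1/(91799/211) = 211/91799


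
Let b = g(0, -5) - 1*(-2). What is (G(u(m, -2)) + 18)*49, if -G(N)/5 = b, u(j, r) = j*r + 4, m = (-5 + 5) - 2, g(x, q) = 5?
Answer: -833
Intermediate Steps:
m = -2 (m = 0 - 2 = -2)
b = 7 (b = 5 - 1*(-2) = 5 + 2 = 7)
u(j, r) = 4 + j*r
G(N) = -35 (G(N) = -5*7 = -35)
(G(u(m, -2)) + 18)*49 = (-35 + 18)*49 = -17*49 = -833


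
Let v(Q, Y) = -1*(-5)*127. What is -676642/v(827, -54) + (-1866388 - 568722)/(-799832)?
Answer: -269826814647/253946660 ≈ -1062.5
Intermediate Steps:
v(Q, Y) = 635 (v(Q, Y) = 5*127 = 635)
-676642/v(827, -54) + (-1866388 - 568722)/(-799832) = -676642/635 + (-1866388 - 568722)/(-799832) = -676642*1/635 - 2435110*(-1/799832) = -676642/635 + 1217555/399916 = -269826814647/253946660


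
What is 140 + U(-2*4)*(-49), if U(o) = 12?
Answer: -448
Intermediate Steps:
140 + U(-2*4)*(-49) = 140 + 12*(-49) = 140 - 588 = -448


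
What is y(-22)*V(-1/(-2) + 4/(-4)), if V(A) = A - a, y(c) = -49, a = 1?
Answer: 147/2 ≈ 73.500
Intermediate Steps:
V(A) = -1 + A (V(A) = A - 1*1 = A - 1 = -1 + A)
y(-22)*V(-1/(-2) + 4/(-4)) = -49*(-1 + (-1/(-2) + 4/(-4))) = -49*(-1 + (-1*(-½) + 4*(-¼))) = -49*(-1 + (½ - 1)) = -49*(-1 - ½) = -49*(-3/2) = 147/2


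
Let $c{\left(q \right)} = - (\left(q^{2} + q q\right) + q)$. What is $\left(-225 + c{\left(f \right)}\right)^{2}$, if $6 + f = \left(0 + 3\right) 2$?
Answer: $50625$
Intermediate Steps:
$f = 0$ ($f = -6 + \left(0 + 3\right) 2 = -6 + 3 \cdot 2 = -6 + 6 = 0$)
$c{\left(q \right)} = - q - 2 q^{2}$ ($c{\left(q \right)} = - (\left(q^{2} + q^{2}\right) + q) = - (2 q^{2} + q) = - (q + 2 q^{2}) = - q - 2 q^{2}$)
$\left(-225 + c{\left(f \right)}\right)^{2} = \left(-225 - 0 \left(1 + 2 \cdot 0\right)\right)^{2} = \left(-225 - 0 \left(1 + 0\right)\right)^{2} = \left(-225 - 0 \cdot 1\right)^{2} = \left(-225 + 0\right)^{2} = \left(-225\right)^{2} = 50625$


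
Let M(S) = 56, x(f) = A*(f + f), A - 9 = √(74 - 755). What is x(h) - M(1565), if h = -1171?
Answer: -21134 - 2342*I*√681 ≈ -21134.0 - 61117.0*I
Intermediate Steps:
A = 9 + I*√681 (A = 9 + √(74 - 755) = 9 + √(-681) = 9 + I*√681 ≈ 9.0 + 26.096*I)
x(f) = 2*f*(9 + I*√681) (x(f) = (9 + I*√681)*(f + f) = (9 + I*√681)*(2*f) = 2*f*(9 + I*√681))
x(h) - M(1565) = 2*(-1171)*(9 + I*√681) - 1*56 = (-21078 - 2342*I*√681) - 56 = -21134 - 2342*I*√681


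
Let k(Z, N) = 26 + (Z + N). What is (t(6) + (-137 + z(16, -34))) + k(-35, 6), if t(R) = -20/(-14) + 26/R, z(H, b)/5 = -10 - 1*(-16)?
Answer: -2189/21 ≈ -104.24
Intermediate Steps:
z(H, b) = 30 (z(H, b) = 5*(-10 - 1*(-16)) = 5*(-10 + 16) = 5*6 = 30)
k(Z, N) = 26 + N + Z (k(Z, N) = 26 + (N + Z) = 26 + N + Z)
t(R) = 10/7 + 26/R (t(R) = -20*(-1/14) + 26/R = 10/7 + 26/R)
(t(6) + (-137 + z(16, -34))) + k(-35, 6) = ((10/7 + 26/6) + (-137 + 30)) + (26 + 6 - 35) = ((10/7 + 26*(⅙)) - 107) - 3 = ((10/7 + 13/3) - 107) - 3 = (121/21 - 107) - 3 = -2126/21 - 3 = -2189/21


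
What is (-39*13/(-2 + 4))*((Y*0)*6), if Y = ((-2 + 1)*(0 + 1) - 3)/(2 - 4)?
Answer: 0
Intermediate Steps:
Y = 2 (Y = (-1*1 - 3)/(-2) = (-1 - 3)*(-½) = -4*(-½) = 2)
(-39*13/(-2 + 4))*((Y*0)*6) = (-39*13/(-2 + 4))*((2*0)*6) = (-39*13/2)*(0*6) = -39*13/2*0 = -507/2*0 = 0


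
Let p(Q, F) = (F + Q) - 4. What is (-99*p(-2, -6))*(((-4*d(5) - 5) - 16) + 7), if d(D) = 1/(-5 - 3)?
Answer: -16038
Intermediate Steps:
p(Q, F) = -4 + F + Q
d(D) = -⅛ (d(D) = 1/(-8) = -⅛)
(-99*p(-2, -6))*(((-4*d(5) - 5) - 16) + 7) = (-99*(-4 - 6 - 2))*(((-4*(-⅛) - 5) - 16) + 7) = (-99*(-12))*(((½ - 5) - 16) + 7) = 1188*((-9/2 - 16) + 7) = 1188*(-41/2 + 7) = 1188*(-27/2) = -16038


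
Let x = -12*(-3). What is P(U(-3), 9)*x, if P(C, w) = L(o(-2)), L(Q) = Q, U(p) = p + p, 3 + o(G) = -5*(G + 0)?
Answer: 252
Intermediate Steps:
o(G) = -3 - 5*G (o(G) = -3 - 5*(G + 0) = -3 - 5*G)
U(p) = 2*p
P(C, w) = 7 (P(C, w) = -3 - 5*(-2) = -3 + 10 = 7)
x = 36
P(U(-3), 9)*x = 7*36 = 252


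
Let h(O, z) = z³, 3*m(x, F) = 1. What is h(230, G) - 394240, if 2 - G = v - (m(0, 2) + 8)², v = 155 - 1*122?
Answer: -245979224/729 ≈ -3.3742e+5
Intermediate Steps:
v = 33 (v = 155 - 122 = 33)
m(x, F) = ⅓ (m(x, F) = (⅓)*1 = ⅓)
G = 346/9 (G = 2 - (33 - (⅓ + 8)²) = 2 - (33 - (25/3)²) = 2 - (33 - 1*625/9) = 2 - (33 - 625/9) = 2 - 1*(-328/9) = 2 + 328/9 = 346/9 ≈ 38.444)
h(230, G) - 394240 = (346/9)³ - 394240 = 41421736/729 - 394240 = -245979224/729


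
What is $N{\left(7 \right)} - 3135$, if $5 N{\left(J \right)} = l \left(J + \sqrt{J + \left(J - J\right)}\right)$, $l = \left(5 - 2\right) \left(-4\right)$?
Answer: $- \frac{15759}{5} - \frac{12 \sqrt{7}}{5} \approx -3158.1$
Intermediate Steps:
$l = -12$ ($l = 3 \left(-4\right) = -12$)
$N{\left(J \right)} = - \frac{12 J}{5} - \frac{12 \sqrt{J}}{5}$ ($N{\left(J \right)} = \frac{\left(-12\right) \left(J + \sqrt{J + \left(J - J\right)}\right)}{5} = \frac{\left(-12\right) \left(J + \sqrt{J + 0}\right)}{5} = \frac{\left(-12\right) \left(J + \sqrt{J}\right)}{5} = \frac{- 12 J - 12 \sqrt{J}}{5} = - \frac{12 J}{5} - \frac{12 \sqrt{J}}{5}$)
$N{\left(7 \right)} - 3135 = \left(\left(- \frac{12}{5}\right) 7 - \frac{12 \sqrt{7}}{5}\right) - 3135 = \left(- \frac{84}{5} - \frac{12 \sqrt{7}}{5}\right) - 3135 = - \frac{15759}{5} - \frac{12 \sqrt{7}}{5}$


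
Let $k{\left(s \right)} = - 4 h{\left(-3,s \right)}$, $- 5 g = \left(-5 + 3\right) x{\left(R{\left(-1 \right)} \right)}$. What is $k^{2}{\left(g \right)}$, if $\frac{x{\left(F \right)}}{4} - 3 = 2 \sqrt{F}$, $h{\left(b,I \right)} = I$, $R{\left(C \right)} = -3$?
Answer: $- \frac{3072}{25} + \frac{12288 i \sqrt{3}}{25} \approx -122.88 + 851.34 i$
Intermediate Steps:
$x{\left(F \right)} = 12 + 8 \sqrt{F}$ ($x{\left(F \right)} = 12 + 4 \cdot 2 \sqrt{F} = 12 + 8 \sqrt{F}$)
$g = \frac{24}{5} + \frac{16 i \sqrt{3}}{5}$ ($g = - \frac{\left(-5 + 3\right) \left(12 + 8 \sqrt{-3}\right)}{5} = - \frac{\left(-2\right) \left(12 + 8 i \sqrt{3}\right)}{5} = - \frac{-24 - 16 i \sqrt{3}}{5} = \frac{24}{5} + \frac{16 i \sqrt{3}}{5} \approx 4.8 + 5.5426 i$)
$k{\left(s \right)} = - 4 s$
$k^{2}{\left(g \right)} = \left(- 4 \left(\frac{24}{5} + \frac{16 i \sqrt{3}}{5}\right)\right)^{2} = \left(- \frac{96}{5} - \frac{64 i \sqrt{3}}{5}\right)^{2}$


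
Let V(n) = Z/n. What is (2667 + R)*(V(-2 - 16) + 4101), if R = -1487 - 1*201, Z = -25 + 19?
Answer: 12045616/3 ≈ 4.0152e+6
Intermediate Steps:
Z = -6
V(n) = -6/n
R = -1688 (R = -1487 - 201 = -1688)
(2667 + R)*(V(-2 - 16) + 4101) = (2667 - 1688)*(-6/(-2 - 16) + 4101) = 979*(-6/(-18) + 4101) = 979*(-6*(-1/18) + 4101) = 979*(1/3 + 4101) = 979*(12304/3) = 12045616/3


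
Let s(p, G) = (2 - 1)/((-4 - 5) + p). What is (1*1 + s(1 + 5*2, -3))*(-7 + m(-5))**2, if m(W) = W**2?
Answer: 486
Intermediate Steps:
s(p, G) = 1/(-9 + p)
(1*1 + s(1 + 5*2, -3))*(-7 + m(-5))**2 = (1*1 + 1/(-9 + (1 + 5*2)))*(-7 + (-5)**2)**2 = (1 + 1/(-9 + (1 + 10)))*(-7 + 25)**2 = (1 + 1/(-9 + 11))*18**2 = (1 + 1/2)*324 = (3/2)*324 = 486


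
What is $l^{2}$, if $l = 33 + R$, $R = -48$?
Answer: $225$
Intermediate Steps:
$l = -15$ ($l = 33 - 48 = -15$)
$l^{2} = \left(-15\right)^{2} = 225$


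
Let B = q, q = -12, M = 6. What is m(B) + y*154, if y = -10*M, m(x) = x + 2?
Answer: -9250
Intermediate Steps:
B = -12
m(x) = 2 + x
y = -60 (y = -10*6 = -60)
m(B) + y*154 = (2 - 12) - 60*154 = -10 - 9240 = -9250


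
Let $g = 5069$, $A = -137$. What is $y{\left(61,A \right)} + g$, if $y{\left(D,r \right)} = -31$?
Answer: $5038$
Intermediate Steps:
$y{\left(61,A \right)} + g = -31 + 5069 = 5038$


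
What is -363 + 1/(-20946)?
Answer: -7603399/20946 ≈ -363.00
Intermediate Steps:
-363 + 1/(-20946) = -363 - 1/20946 = -7603399/20946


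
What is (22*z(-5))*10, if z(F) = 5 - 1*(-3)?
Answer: 1760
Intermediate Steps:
z(F) = 8 (z(F) = 5 + 3 = 8)
(22*z(-5))*10 = (22*8)*10 = 176*10 = 1760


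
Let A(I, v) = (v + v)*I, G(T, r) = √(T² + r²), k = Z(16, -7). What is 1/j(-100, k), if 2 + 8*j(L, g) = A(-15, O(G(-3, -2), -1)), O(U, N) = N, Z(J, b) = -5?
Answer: 2/7 ≈ 0.28571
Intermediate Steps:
k = -5
A(I, v) = 2*I*v (A(I, v) = (2*v)*I = 2*I*v)
j(L, g) = 7/2 (j(L, g) = -¼ + (2*(-15)*(-1))/8 = -¼ + (⅛)*30 = -¼ + 15/4 = 7/2)
1/j(-100, k) = 1/(7/2) = 2/7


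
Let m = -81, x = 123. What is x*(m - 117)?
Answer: -24354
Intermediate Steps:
x*(m - 117) = 123*(-81 - 117) = 123*(-198) = -24354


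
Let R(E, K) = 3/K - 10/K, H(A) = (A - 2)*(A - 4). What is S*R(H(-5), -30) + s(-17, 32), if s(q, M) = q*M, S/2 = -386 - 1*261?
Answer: -12689/15 ≈ -845.93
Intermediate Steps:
S = -1294 (S = 2*(-386 - 1*261) = 2*(-386 - 261) = 2*(-647) = -1294)
s(q, M) = M*q
H(A) = (-4 + A)*(-2 + A) (H(A) = (-2 + A)*(-4 + A) = (-4 + A)*(-2 + A))
R(E, K) = -7/K
S*R(H(-5), -30) + s(-17, 32) = -(-9058)/(-30) + 32*(-17) = -(-9058)*(-1)/30 - 544 = -1294*7/30 - 544 = -4529/15 - 544 = -12689/15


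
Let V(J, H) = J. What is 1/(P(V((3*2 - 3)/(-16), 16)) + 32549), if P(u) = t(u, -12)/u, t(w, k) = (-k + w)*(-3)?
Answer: 1/32738 ≈ 3.0546e-5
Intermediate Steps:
t(w, k) = -3*w + 3*k (t(w, k) = (w - k)*(-3) = -3*w + 3*k)
P(u) = (-36 - 3*u)/u (P(u) = (-3*u + 3*(-12))/u = (-3*u - 36)/u = (-36 - 3*u)/u)
1/(P(V((3*2 - 3)/(-16), 16)) + 32549) = 1/((-3 - 36*(-16/(3*2 - 3))) + 32549) = 1/((-3 - 36*(-16/(6 - 3))) + 32549) = 1/((-3 - 36/(3*(-1/16))) + 32549) = 1/((-3 - 36/(-3/16)) + 32549) = 1/((-3 - 36*(-16/3)) + 32549) = 1/((-3 + 192) + 32549) = 1/(189 + 32549) = 1/32738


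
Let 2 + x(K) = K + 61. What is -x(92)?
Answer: -151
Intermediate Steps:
x(K) = 59 + K (x(K) = -2 + (K + 61) = -2 + (61 + K) = 59 + K)
-x(92) = -(59 + 92) = -1*151 = -151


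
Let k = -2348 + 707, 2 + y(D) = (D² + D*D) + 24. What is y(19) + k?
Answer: -897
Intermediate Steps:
y(D) = 22 + 2*D² (y(D) = -2 + ((D² + D*D) + 24) = -2 + ((D² + D²) + 24) = -2 + (2*D² + 24) = -2 + (24 + 2*D²) = 22 + 2*D²)
k = -1641
y(19) + k = (22 + 2*19²) - 1641 = (22 + 2*361) - 1641 = (22 + 722) - 1641 = 744 - 1641 = -897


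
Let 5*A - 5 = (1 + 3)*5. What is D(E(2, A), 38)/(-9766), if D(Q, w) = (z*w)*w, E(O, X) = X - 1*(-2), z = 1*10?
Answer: -380/257 ≈ -1.4786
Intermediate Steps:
A = 5 (A = 1 + ((1 + 3)*5)/5 = 1 + (4*5)/5 = 1 + (⅕)*20 = 1 + 4 = 5)
z = 10
E(O, X) = 2 + X (E(O, X) = X + 2 = 2 + X)
D(Q, w) = 10*w² (D(Q, w) = (10*w)*w = 10*w²)
D(E(2, A), 38)/(-9766) = (10*38²)/(-9766) = (10*1444)*(-1/9766) = 14440*(-1/9766) = -380/257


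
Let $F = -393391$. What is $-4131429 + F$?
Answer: $-4524820$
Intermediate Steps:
$-4131429 + F = -4131429 - 393391 = -4524820$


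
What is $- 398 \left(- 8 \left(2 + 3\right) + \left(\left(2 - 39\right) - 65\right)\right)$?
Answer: $56516$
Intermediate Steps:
$- 398 \left(- 8 \left(2 + 3\right) + \left(\left(2 - 39\right) - 65\right)\right) = - 398 \left(\left(-8\right) 5 - 102\right) = - 398 \left(-40 - 102\right) = \left(-398\right) \left(-142\right) = 56516$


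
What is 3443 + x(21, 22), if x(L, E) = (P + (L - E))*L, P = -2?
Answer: 3380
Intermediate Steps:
x(L, E) = L*(-2 + L - E) (x(L, E) = (-2 + (L - E))*L = (-2 + L - E)*L = L*(-2 + L - E))
3443 + x(21, 22) = 3443 + 21*(-2 + 21 - 1*22) = 3443 + 21*(-2 + 21 - 22) = 3443 + 21*(-3) = 3443 - 63 = 3380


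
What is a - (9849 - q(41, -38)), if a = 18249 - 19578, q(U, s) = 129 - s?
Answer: -11011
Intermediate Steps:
a = -1329
a - (9849 - q(41, -38)) = -1329 - (9849 - (129 - 1*(-38))) = -1329 - (9849 - (129 + 38)) = -1329 - (9849 - 1*167) = -1329 - (9849 - 167) = -1329 - 1*9682 = -1329 - 9682 = -11011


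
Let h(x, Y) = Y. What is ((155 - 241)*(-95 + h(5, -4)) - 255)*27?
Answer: 222993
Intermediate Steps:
((155 - 241)*(-95 + h(5, -4)) - 255)*27 = ((155 - 241)*(-95 - 4) - 255)*27 = (-86*(-99) - 255)*27 = (8514 - 255)*27 = 8259*27 = 222993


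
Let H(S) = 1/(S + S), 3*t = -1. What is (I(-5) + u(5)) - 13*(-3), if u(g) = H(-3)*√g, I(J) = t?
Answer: 116/3 - √5/6 ≈ 38.294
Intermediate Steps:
t = -⅓ (t = (⅓)*(-1) = -⅓ ≈ -0.33333)
H(S) = 1/(2*S)
I(J) = -⅓
u(g) = -√g/6 (u(g) = ((½)/(-3))*√g = ((½)*(-⅓))*√g = -√g/6)
(I(-5) + u(5)) - 13*(-3) = (-⅓ - √5/6) - 13*(-3) = (-⅓ - √5/6) + 39 = 116/3 - √5/6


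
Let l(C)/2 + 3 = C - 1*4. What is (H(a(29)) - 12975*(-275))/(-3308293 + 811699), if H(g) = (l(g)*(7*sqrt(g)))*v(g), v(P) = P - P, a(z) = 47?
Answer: -1189375/832198 ≈ -1.4292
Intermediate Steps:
l(C) = -14 + 2*C (l(C) = -6 + 2*(C - 1*4) = -6 + 2*(C - 4) = -6 + 2*(-4 + C) = -6 + (-8 + 2*C) = -14 + 2*C)
v(P) = 0
H(g) = 0 (H(g) = ((-14 + 2*g)*(7*sqrt(g)))*0 = (7*sqrt(g)*(-14 + 2*g))*0 = 0)
(H(a(29)) - 12975*(-275))/(-3308293 + 811699) = (0 - 12975*(-275))/(-3308293 + 811699) = (0 + 3568125)/(-2496594) = 3568125*(-1/2496594) = -1189375/832198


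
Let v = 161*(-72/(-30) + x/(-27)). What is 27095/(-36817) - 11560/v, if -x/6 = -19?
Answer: 9397247605/243029017 ≈ 38.667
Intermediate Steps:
x = 114 (x = -6*(-19) = 114)
v = -13202/45 (v = 161*(-72/(-30) + 114/(-27)) = 161*(-72*(-1/30) + 114*(-1/27)) = 161*(12/5 - 38/9) = 161*(-82/45) = -13202/45 ≈ -293.38)
27095/(-36817) - 11560/v = 27095/(-36817) - 11560/(-13202/45) = 27095*(-1/36817) - 11560*(-45/13202) = -27095/36817 + 260100/6601 = 9397247605/243029017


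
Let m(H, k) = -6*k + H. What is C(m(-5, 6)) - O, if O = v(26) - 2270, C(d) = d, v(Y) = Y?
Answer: 2203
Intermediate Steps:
m(H, k) = H - 6*k
O = -2244 (O = 26 - 2270 = -2244)
C(m(-5, 6)) - O = (-5 - 6*6) - 1*(-2244) = (-5 - 36) + 2244 = -41 + 2244 = 2203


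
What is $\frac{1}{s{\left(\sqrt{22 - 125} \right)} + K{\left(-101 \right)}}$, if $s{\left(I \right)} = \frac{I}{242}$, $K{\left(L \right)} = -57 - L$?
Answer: $\frac{2576816}{113380007} - \frac{242 i \sqrt{103}}{113380007} \approx 0.022727 - 2.1662 \cdot 10^{-5} i$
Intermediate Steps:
$s{\left(I \right)} = \frac{I}{242}$ ($s{\left(I \right)} = I \frac{1}{242} = \frac{I}{242}$)
$\frac{1}{s{\left(\sqrt{22 - 125} \right)} + K{\left(-101 \right)}} = \frac{1}{\frac{\sqrt{22 - 125}}{242} - -44} = \frac{1}{\frac{\sqrt{-103}}{242} + \left(-57 + 101\right)} = \frac{1}{\frac{i \sqrt{103}}{242} + 44} = \frac{1}{44 + \frac{i \sqrt{103}}{242}}$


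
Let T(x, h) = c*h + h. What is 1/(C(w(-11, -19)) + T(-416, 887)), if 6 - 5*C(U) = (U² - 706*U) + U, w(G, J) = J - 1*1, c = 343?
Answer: 5/1511146 ≈ 3.3087e-6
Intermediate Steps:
w(G, J) = -1 + J (w(G, J) = J - 1 = -1 + J)
T(x, h) = 344*h (T(x, h) = 343*h + h = 344*h)
C(U) = 6/5 + 141*U - U²/5 (C(U) = 6/5 - ((U² - 706*U) + U)/5 = 6/5 - (U² - 705*U)/5 = 6/5 + (141*U - U²/5) = 6/5 + 141*U - U²/5)
1/(C(w(-11, -19)) + T(-416, 887)) = 1/((6/5 + 141*(-1 - 19) - (-1 - 19)²/5) + 344*887) = 1/((6/5 + 141*(-20) - ⅕*(-20)²) + 305128) = 1/((6/5 - 2820 - ⅕*400) + 305128) = 1/((6/5 - 2820 - 80) + 305128) = 1/(-14494/5 + 305128) = 1/(1511146/5) = 5/1511146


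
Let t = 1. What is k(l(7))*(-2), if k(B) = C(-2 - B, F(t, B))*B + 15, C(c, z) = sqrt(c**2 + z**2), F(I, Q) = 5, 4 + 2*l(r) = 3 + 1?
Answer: -30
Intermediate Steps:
l(r) = 0 (l(r) = -2 + (3 + 1)/2 = -2 + (1/2)*4 = -2 + 2 = 0)
k(B) = 15 + B*sqrt(25 + (-2 - B)**2) (k(B) = sqrt((-2 - B)**2 + 5**2)*B + 15 = sqrt((-2 - B)**2 + 25)*B + 15 = sqrt(25 + (-2 - B)**2)*B + 15 = B*sqrt(25 + (-2 - B)**2) + 15 = 15 + B*sqrt(25 + (-2 - B)**2))
k(l(7))*(-2) = (15 + 0*sqrt(25 + (2 + 0)**2))*(-2) = (15 + 0*sqrt(25 + 2**2))*(-2) = (15 + 0*sqrt(25 + 4))*(-2) = (15 + 0*sqrt(29))*(-2) = (15 + 0)*(-2) = 15*(-2) = -30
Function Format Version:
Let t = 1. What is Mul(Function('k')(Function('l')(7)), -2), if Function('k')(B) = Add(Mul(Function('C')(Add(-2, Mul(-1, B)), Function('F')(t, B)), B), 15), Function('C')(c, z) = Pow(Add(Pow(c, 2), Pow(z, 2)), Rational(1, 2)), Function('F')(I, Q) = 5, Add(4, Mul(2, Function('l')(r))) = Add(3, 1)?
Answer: -30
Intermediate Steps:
Function('l')(r) = 0 (Function('l')(r) = Add(-2, Mul(Rational(1, 2), Add(3, 1))) = Add(-2, Mul(Rational(1, 2), 4)) = Add(-2, 2) = 0)
Function('k')(B) = Add(15, Mul(B, Pow(Add(25, Pow(Add(-2, Mul(-1, B)), 2)), Rational(1, 2)))) (Function('k')(B) = Add(Mul(Pow(Add(Pow(Add(-2, Mul(-1, B)), 2), Pow(5, 2)), Rational(1, 2)), B), 15) = Add(Mul(Pow(Add(Pow(Add(-2, Mul(-1, B)), 2), 25), Rational(1, 2)), B), 15) = Add(Mul(Pow(Add(25, Pow(Add(-2, Mul(-1, B)), 2)), Rational(1, 2)), B), 15) = Add(Mul(B, Pow(Add(25, Pow(Add(-2, Mul(-1, B)), 2)), Rational(1, 2))), 15) = Add(15, Mul(B, Pow(Add(25, Pow(Add(-2, Mul(-1, B)), 2)), Rational(1, 2)))))
Mul(Function('k')(Function('l')(7)), -2) = Mul(Add(15, Mul(0, Pow(Add(25, Pow(Add(2, 0), 2)), Rational(1, 2)))), -2) = Mul(Add(15, Mul(0, Pow(Add(25, Pow(2, 2)), Rational(1, 2)))), -2) = Mul(Add(15, Mul(0, Pow(Add(25, 4), Rational(1, 2)))), -2) = Mul(Add(15, Mul(0, Pow(29, Rational(1, 2)))), -2) = Mul(Add(15, 0), -2) = Mul(15, -2) = -30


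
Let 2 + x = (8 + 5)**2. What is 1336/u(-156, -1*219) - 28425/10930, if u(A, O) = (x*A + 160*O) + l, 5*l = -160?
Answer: -87602609/33404266 ≈ -2.6225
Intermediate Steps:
x = 167 (x = -2 + (8 + 5)**2 = -2 + 13**2 = -2 + 169 = 167)
l = -32 (l = (1/5)*(-160) = -32)
u(A, O) = -32 + 160*O + 167*A (u(A, O) = (167*A + 160*O) - 32 = (160*O + 167*A) - 32 = -32 + 160*O + 167*A)
1336/u(-156, -1*219) - 28425/10930 = 1336/(-32 + 160*(-1*219) + 167*(-156)) - 28425/10930 = 1336/(-32 + 160*(-219) - 26052) - 28425*1/10930 = 1336/(-32 - 35040 - 26052) - 5685/2186 = 1336/(-61124) - 5685/2186 = 1336*(-1/61124) - 5685/2186 = -334/15281 - 5685/2186 = -87602609/33404266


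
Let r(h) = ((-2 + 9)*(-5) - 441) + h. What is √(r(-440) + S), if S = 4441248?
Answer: 2*√1110083 ≈ 2107.2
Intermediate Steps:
r(h) = -476 + h (r(h) = (7*(-5) - 441) + h = (-35 - 441) + h = -476 + h)
√(r(-440) + S) = √((-476 - 440) + 4441248) = √(-916 + 4441248) = √4440332 = 2*√1110083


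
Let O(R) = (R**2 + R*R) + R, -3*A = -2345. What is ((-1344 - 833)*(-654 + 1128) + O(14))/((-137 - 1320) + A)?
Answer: 1547238/1013 ≈ 1527.4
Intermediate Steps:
A = 2345/3 (A = -1/3*(-2345) = 2345/3 ≈ 781.67)
O(R) = R + 2*R**2 (O(R) = (R**2 + R**2) + R = 2*R**2 + R = R + 2*R**2)
((-1344 - 833)*(-654 + 1128) + O(14))/((-137 - 1320) + A) = ((-1344 - 833)*(-654 + 1128) + 14*(1 + 2*14))/((-137 - 1320) + 2345/3) = (-2177*474 + 14*(1 + 28))/(-1457 + 2345/3) = (-1031898 + 14*29)/(-2026/3) = (-1031898 + 406)*(-3/2026) = -1031492*(-3/2026) = 1547238/1013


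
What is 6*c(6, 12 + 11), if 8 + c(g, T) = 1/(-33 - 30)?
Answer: -1010/21 ≈ -48.095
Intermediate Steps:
c(g, T) = -505/63 (c(g, T) = -8 + 1/(-33 - 30) = -8 + 1/(-63) = -8 - 1/63 = -505/63)
6*c(6, 12 + 11) = 6*(-505/63) = -1010/21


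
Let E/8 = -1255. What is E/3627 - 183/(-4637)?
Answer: -45891739/16818399 ≈ -2.7287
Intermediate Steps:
E = -10040 (E = 8*(-1255) = -10040)
E/3627 - 183/(-4637) = -10040/3627 - 183/(-4637) = -10040*1/3627 - 183*(-1/4637) = -10040/3627 + 183/4637 = -45891739/16818399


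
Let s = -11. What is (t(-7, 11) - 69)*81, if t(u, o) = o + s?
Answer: -5589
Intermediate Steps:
t(u, o) = -11 + o (t(u, o) = o - 11 = -11 + o)
(t(-7, 11) - 69)*81 = ((-11 + 11) - 69)*81 = (0 - 69)*81 = -69*81 = -5589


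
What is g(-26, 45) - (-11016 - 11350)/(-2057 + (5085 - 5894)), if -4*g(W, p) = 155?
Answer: -266847/5732 ≈ -46.554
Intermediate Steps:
g(W, p) = -155/4 (g(W, p) = -1/4*155 = -155/4)
g(-26, 45) - (-11016 - 11350)/(-2057 + (5085 - 5894)) = -155/4 - (-11016 - 11350)/(-2057 + (5085 - 5894)) = -155/4 - (-22366)/(-2057 - 809) = -155/4 - (-22366)/(-2866) = -155/4 - (-22366)*(-1)/2866 = -155/4 - 1*11183/1433 = -155/4 - 11183/1433 = -266847/5732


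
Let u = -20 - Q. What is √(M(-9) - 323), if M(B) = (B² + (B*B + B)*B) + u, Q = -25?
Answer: I*√885 ≈ 29.749*I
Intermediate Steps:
u = 5 (u = -20 - 1*(-25) = -20 + 25 = 5)
M(B) = 5 + B² + B*(B + B²) (M(B) = (B² + (B*B + B)*B) + 5 = (B² + (B² + B)*B) + 5 = (B² + (B + B²)*B) + 5 = (B² + B*(B + B²)) + 5 = 5 + B² + B*(B + B²))
√(M(-9) - 323) = √((5 + (-9)³ + 2*(-9)²) - 323) = √((5 - 729 + 2*81) - 323) = √((5 - 729 + 162) - 323) = √(-562 - 323) = √(-885) = I*√885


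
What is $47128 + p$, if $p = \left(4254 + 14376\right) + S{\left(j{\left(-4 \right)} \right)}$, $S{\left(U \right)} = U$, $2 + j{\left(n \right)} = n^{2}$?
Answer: $65772$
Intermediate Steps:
$j{\left(n \right)} = -2 + n^{2}$
$p = 18644$ ($p = \left(4254 + 14376\right) - \left(2 - \left(-4\right)^{2}\right) = 18630 + \left(-2 + 16\right) = 18630 + 14 = 18644$)
$47128 + p = 47128 + 18644 = 65772$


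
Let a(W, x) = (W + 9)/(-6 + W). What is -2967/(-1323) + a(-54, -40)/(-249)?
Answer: 327907/146412 ≈ 2.2396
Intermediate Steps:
a(W, x) = (9 + W)/(-6 + W)
-2967/(-1323) + a(-54, -40)/(-249) = -2967/(-1323) + ((9 - 54)/(-6 - 54))/(-249) = -2967*(-1/1323) + (-45/(-60))*(-1/249) = 989/441 - 1/60*(-45)*(-1/249) = 989/441 + (3/4)*(-1/249) = 989/441 - 1/332 = 327907/146412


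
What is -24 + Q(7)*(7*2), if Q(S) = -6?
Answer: -108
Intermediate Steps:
-24 + Q(7)*(7*2) = -24 - 42*2 = -24 - 6*14 = -24 - 84 = -108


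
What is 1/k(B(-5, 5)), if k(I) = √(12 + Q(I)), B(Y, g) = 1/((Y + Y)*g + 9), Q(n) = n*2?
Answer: √410/70 ≈ 0.28926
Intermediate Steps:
Q(n) = 2*n
B(Y, g) = 1/(9 + 2*Y*g) (B(Y, g) = 1/((2*Y)*g + 9) = 1/(2*Y*g + 9) = 1/(9 + 2*Y*g))
k(I) = √(12 + 2*I)
1/k(B(-5, 5)) = 1/(√(12 + 2/(9 + 2*(-5)*5))) = 1/(√(12 + 2/(9 - 50))) = 1/(√(12 + 2/(-41))) = 1/(√(12 + 2*(-1/41))) = 1/(√(12 - 2/41)) = 1/(√(490/41)) = 1/(7*√410/41) = √410/70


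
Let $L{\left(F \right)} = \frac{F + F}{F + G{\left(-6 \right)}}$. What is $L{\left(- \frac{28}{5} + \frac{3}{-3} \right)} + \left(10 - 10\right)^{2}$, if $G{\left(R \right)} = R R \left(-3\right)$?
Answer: $\frac{22}{191} \approx 0.11518$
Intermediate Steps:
$G{\left(R \right)} = - 3 R^{2}$ ($G{\left(R \right)} = R^{2} \left(-3\right) = - 3 R^{2}$)
$L{\left(F \right)} = \frac{2 F}{-108 + F}$ ($L{\left(F \right)} = \frac{F + F}{F - 3 \left(-6\right)^{2}} = \frac{2 F}{F - 108} = \frac{2 F}{-108 + F}$)
$L{\left(- \frac{28}{5} + \frac{3}{-3} \right)} + \left(10 - 10\right)^{2} = \frac{2 \left(- \frac{28}{5} + \frac{3}{-3}\right)}{-108 + \left(- \frac{28}{5} + \frac{3}{-3}\right)} + \left(10 - 10\right)^{2} = \frac{2 \left(\left(-28\right) \frac{1}{5} + 3 \left(- \frac{1}{3}\right)\right)}{-108 + \left(\left(-28\right) \frac{1}{5} + 3 \left(- \frac{1}{3}\right)\right)} + 0^{2} = \frac{2 \left(- \frac{28}{5} - 1\right)}{-108 - \frac{33}{5}} + 0 = 2 \left(- \frac{33}{5}\right) \frac{1}{-108 - \frac{33}{5}} + 0 = 2 \left(- \frac{33}{5}\right) \frac{1}{- \frac{573}{5}} + 0 = 2 \left(- \frac{33}{5}\right) \left(- \frac{5}{573}\right) + 0 = \frac{22}{191} + 0 = \frac{22}{191}$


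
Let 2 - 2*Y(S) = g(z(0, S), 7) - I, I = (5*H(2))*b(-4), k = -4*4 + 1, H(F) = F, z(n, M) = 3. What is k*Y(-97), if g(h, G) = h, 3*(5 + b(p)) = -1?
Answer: 815/2 ≈ 407.50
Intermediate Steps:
b(p) = -16/3 (b(p) = -5 + (⅓)*(-1) = -5 - ⅓ = -16/3)
k = -15 (k = -16 + 1 = -15)
I = -160/3 (I = (5*2)*(-16/3) = 10*(-16/3) = -160/3 ≈ -53.333)
Y(S) = -163/6 (Y(S) = 1 - (3 - 1*(-160/3))/2 = 1 - (3 + 160/3)/2 = 1 - ½*169/3 = 1 - 169/6 = -163/6)
k*Y(-97) = -15*(-163/6) = 815/2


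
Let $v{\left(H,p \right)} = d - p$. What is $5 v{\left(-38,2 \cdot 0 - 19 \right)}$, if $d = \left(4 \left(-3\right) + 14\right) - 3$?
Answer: $90$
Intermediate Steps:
$d = -1$ ($d = \left(-12 + 14\right) - 3 = 2 - 3 = -1$)
$v{\left(H,p \right)} = -1 - p$
$5 v{\left(-38,2 \cdot 0 - 19 \right)} = 5 \left(-1 - \left(2 \cdot 0 - 19\right)\right) = 5 \left(-1 - \left(0 - 19\right)\right) = 5 \left(-1 - -19\right) = 5 \left(-1 + 19\right) = 5 \cdot 18 = 90$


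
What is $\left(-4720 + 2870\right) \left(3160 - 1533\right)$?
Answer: $-3009950$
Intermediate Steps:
$\left(-4720 + 2870\right) \left(3160 - 1533\right) = \left(-1850\right) 1627 = -3009950$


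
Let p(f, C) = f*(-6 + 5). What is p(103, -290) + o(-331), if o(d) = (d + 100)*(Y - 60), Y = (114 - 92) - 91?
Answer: 29696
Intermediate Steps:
Y = -69 (Y = 22 - 91 = -69)
p(f, C) = -f (p(f, C) = f*(-1) = -f)
o(d) = -12900 - 129*d (o(d) = (d + 100)*(-69 - 60) = (100 + d)*(-129) = -12900 - 129*d)
p(103, -290) + o(-331) = -1*103 + (-12900 - 129*(-331)) = -103 + (-12900 + 42699) = -103 + 29799 = 29696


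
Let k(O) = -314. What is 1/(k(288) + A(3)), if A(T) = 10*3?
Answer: -1/284 ≈ -0.0035211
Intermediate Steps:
A(T) = 30
1/(k(288) + A(3)) = 1/(-314 + 30) = 1/(-284) = -1/284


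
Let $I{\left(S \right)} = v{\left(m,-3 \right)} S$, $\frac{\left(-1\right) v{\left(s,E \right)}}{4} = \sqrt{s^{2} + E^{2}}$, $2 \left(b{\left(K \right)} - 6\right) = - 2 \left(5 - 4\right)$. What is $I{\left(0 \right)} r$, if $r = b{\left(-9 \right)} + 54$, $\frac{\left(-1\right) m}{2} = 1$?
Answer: $0$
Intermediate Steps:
$m = -2$ ($m = \left(-2\right) 1 = -2$)
$b{\left(K \right)} = 5$ ($b{\left(K \right)} = 6 + \frac{\left(-2\right) \left(5 - 4\right)}{2} = 6 + \frac{\left(-2\right) 1}{2} = 6 + \frac{1}{2} \left(-2\right) = 6 - 1 = 5$)
$r = 59$ ($r = 5 + 54 = 59$)
$v{\left(s,E \right)} = - 4 \sqrt{E^{2} + s^{2}}$ ($v{\left(s,E \right)} = - 4 \sqrt{s^{2} + E^{2}} = - 4 \sqrt{E^{2} + s^{2}}$)
$I{\left(S \right)} = - 4 S \sqrt{13}$ ($I{\left(S \right)} = - 4 \sqrt{\left(-3\right)^{2} + \left(-2\right)^{2}} S = - 4 \sqrt{9 + 4} S = - 4 \sqrt{13} S = - 4 S \sqrt{13}$)
$I{\left(0 \right)} r = \left(-4\right) 0 \sqrt{13} \cdot 59 = 0 \cdot 59 = 0$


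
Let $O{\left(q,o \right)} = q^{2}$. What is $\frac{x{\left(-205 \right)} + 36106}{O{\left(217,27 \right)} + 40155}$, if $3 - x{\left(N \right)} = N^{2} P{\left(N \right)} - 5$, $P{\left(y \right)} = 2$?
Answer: $- \frac{11984}{21811} \approx -0.54945$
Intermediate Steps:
$x{\left(N \right)} = 8 - 2 N^{2}$ ($x{\left(N \right)} = 3 - \left(N^{2} \cdot 2 - 5\right) = 3 - \left(2 N^{2} - 5\right) = 3 - \left(-5 + 2 N^{2}\right) = 8 - 2 N^{2}$)
$\frac{x{\left(-205 \right)} + 36106}{O{\left(217,27 \right)} + 40155} = \frac{\left(8 - 2 \left(-205\right)^{2}\right) + 36106}{217^{2} + 40155} = \frac{\left(8 - 84050\right) + 36106}{47089 + 40155} = \frac{\left(8 - 84050\right) + 36106}{87244} = \left(-84042 + 36106\right) \frac{1}{87244} = \left(-47936\right) \frac{1}{87244} = - \frac{11984}{21811}$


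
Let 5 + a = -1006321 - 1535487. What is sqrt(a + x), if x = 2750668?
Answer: sqrt(208855) ≈ 457.01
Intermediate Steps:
a = -2541813 (a = -5 + (-1006321 - 1535487) = -5 - 2541808 = -2541813)
sqrt(a + x) = sqrt(-2541813 + 2750668) = sqrt(208855)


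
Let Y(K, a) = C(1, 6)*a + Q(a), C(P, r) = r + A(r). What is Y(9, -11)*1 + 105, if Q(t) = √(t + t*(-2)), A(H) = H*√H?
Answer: 39 + √11 - 66*√6 ≈ -119.35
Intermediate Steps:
A(H) = H^(3/2)
Q(t) = √(-t) (Q(t) = √(t - 2*t) = √(-t))
C(P, r) = r + r^(3/2)
Y(K, a) = √(-a) + a*(6 + 6*√6) (Y(K, a) = (6 + 6^(3/2))*a + √(-a) = (6 + 6*√6)*a + √(-a) = a*(6 + 6*√6) + √(-a) = √(-a) + a*(6 + 6*√6))
Y(9, -11)*1 + 105 = (√(-1*(-11)) + 6*(-11)*(1 + √6))*1 + 105 = (√11 + (-66 - 66*√6))*1 + 105 = (-66 + √11 - 66*√6)*1 + 105 = (-66 + √11 - 66*√6) + 105 = 39 + √11 - 66*√6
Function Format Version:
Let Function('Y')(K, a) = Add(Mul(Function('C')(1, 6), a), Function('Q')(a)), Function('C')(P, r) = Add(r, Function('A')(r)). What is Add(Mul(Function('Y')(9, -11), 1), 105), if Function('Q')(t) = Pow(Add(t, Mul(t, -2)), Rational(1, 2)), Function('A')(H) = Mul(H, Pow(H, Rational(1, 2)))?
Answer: Add(39, Pow(11, Rational(1, 2)), Mul(-66, Pow(6, Rational(1, 2)))) ≈ -119.35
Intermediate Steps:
Function('A')(H) = Pow(H, Rational(3, 2))
Function('Q')(t) = Pow(Mul(-1, t), Rational(1, 2)) (Function('Q')(t) = Pow(Add(t, Mul(-2, t)), Rational(1, 2)) = Pow(Mul(-1, t), Rational(1, 2)))
Function('C')(P, r) = Add(r, Pow(r, Rational(3, 2)))
Function('Y')(K, a) = Add(Pow(Mul(-1, a), Rational(1, 2)), Mul(a, Add(6, Mul(6, Pow(6, Rational(1, 2)))))) (Function('Y')(K, a) = Add(Mul(Add(6, Pow(6, Rational(3, 2))), a), Pow(Mul(-1, a), Rational(1, 2))) = Add(Mul(Add(6, Mul(6, Pow(6, Rational(1, 2)))), a), Pow(Mul(-1, a), Rational(1, 2))) = Add(Mul(a, Add(6, Mul(6, Pow(6, Rational(1, 2))))), Pow(Mul(-1, a), Rational(1, 2))) = Add(Pow(Mul(-1, a), Rational(1, 2)), Mul(a, Add(6, Mul(6, Pow(6, Rational(1, 2)))))))
Add(Mul(Function('Y')(9, -11), 1), 105) = Add(Mul(Add(Pow(Mul(-1, -11), Rational(1, 2)), Mul(6, -11, Add(1, Pow(6, Rational(1, 2))))), 1), 105) = Add(Mul(Add(Pow(11, Rational(1, 2)), Add(-66, Mul(-66, Pow(6, Rational(1, 2))))), 1), 105) = Add(Mul(Add(-66, Pow(11, Rational(1, 2)), Mul(-66, Pow(6, Rational(1, 2)))), 1), 105) = Add(Add(-66, Pow(11, Rational(1, 2)), Mul(-66, Pow(6, Rational(1, 2)))), 105) = Add(39, Pow(11, Rational(1, 2)), Mul(-66, Pow(6, Rational(1, 2))))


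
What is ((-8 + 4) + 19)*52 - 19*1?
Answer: 761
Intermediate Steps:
((-8 + 4) + 19)*52 - 19*1 = (-4 + 19)*52 - 19 = 15*52 - 19 = 780 - 19 = 761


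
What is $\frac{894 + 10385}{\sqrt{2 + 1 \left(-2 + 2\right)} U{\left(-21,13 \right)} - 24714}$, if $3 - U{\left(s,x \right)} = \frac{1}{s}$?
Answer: $- \frac{61464199923}{134677381922} - \frac{3789744 \sqrt{2}}{67338690961} \approx -0.45646$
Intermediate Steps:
$U{\left(s,x \right)} = 3 - \frac{1}{s}$
$\frac{894 + 10385}{\sqrt{2 + 1 \left(-2 + 2\right)} U{\left(-21,13 \right)} - 24714} = \frac{894 + 10385}{\sqrt{2 + 1 \left(-2 + 2\right)} \left(3 - \frac{1}{-21}\right) - 24714} = \frac{11279}{\sqrt{2 + 1 \cdot 0} \left(3 - - \frac{1}{21}\right) - 24714} = \frac{11279}{\sqrt{2 + 0} \left(3 + \frac{1}{21}\right) - 24714} = \frac{11279}{\sqrt{2} \cdot \frac{64}{21} - 24714} = \frac{11279}{\frac{64 \sqrt{2}}{21} - 24714} = \frac{11279}{-24714 + \frac{64 \sqrt{2}}{21}}$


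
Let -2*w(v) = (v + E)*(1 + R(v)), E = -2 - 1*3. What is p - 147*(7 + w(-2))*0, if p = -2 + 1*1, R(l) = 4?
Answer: -1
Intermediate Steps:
E = -5 (E = -2 - 3 = -5)
w(v) = 25/2 - 5*v/2 (w(v) = -(v - 5)*(1 + 4)/2 = -(-5 + v)*5/2 = -(-25 + 5*v)/2 = 25/2 - 5*v/2)
p = -1 (p = -2 + 1 = -1)
p - 147*(7 + w(-2))*0 = -1 - 147*(7 + (25/2 - 5/2*(-2)))*0 = -1 - 147*(7 + (25/2 + 5))*0 = -1 - 147*(7 + 35/2)*0 = -1 - 7203*0/2 = -1 - 147*0 = -1 + 0 = -1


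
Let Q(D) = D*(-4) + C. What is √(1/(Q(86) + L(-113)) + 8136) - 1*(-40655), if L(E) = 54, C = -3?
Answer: 40655 + √698467171/293 ≈ 40745.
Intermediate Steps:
Q(D) = -3 - 4*D (Q(D) = D*(-4) - 3 = -4*D - 3 = -3 - 4*D)
√(1/(Q(86) + L(-113)) + 8136) - 1*(-40655) = √(1/((-3 - 4*86) + 54) + 8136) - 1*(-40655) = √(1/((-3 - 344) + 54) + 8136) + 40655 = √(1/(-347 + 54) + 8136) + 40655 = √(1/(-293) + 8136) + 40655 = √(-1/293 + 8136) + 40655 = √(2383847/293) + 40655 = √698467171/293 + 40655 = 40655 + √698467171/293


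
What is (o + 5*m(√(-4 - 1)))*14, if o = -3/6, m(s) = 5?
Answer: 343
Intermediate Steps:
o = -½ (o = -3*⅙ = -½ ≈ -0.50000)
(o + 5*m(√(-4 - 1)))*14 = (-½ + 5*5)*14 = (-½ + 25)*14 = (49/2)*14 = 343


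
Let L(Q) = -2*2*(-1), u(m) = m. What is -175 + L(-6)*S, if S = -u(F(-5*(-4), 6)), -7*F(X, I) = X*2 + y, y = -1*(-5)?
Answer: -1045/7 ≈ -149.29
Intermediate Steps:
y = 5
F(X, I) = -5/7 - 2*X/7 (F(X, I) = -(X*2 + 5)/7 = -(2*X + 5)/7 = -(5 + 2*X)/7 = -5/7 - 2*X/7)
L(Q) = 4 (L(Q) = -4*(-1) = 4)
S = 45/7 (S = -(-5/7 - (-10)*(-4)/7) = -(-5/7 - 2/7*20) = -(-5/7 - 40/7) = -1*(-45/7) = 45/7 ≈ 6.4286)
-175 + L(-6)*S = -175 + 4*(45/7) = -175 + 180/7 = -1045/7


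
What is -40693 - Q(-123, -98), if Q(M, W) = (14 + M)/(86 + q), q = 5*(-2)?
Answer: -3092559/76 ≈ -40692.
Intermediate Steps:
q = -10
Q(M, W) = 7/38 + M/76 (Q(M, W) = (14 + M)/(86 - 10) = (14 + M)/76 = (14 + M)*(1/76) = 7/38 + M/76)
-40693 - Q(-123, -98) = -40693 - (7/38 + (1/76)*(-123)) = -40693 - (7/38 - 123/76) = -40693 - 1*(-109/76) = -40693 + 109/76 = -3092559/76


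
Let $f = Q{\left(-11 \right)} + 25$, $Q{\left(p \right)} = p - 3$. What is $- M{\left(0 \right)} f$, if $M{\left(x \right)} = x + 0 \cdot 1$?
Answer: $0$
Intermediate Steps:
$M{\left(x \right)} = x$ ($M{\left(x \right)} = x + 0 = x$)
$Q{\left(p \right)} = -3 + p$
$f = 11$ ($f = \left(-3 - 11\right) + 25 = -14 + 25 = 11$)
$- M{\left(0 \right)} f = \left(-1\right) 0 \cdot 11 = 0 \cdot 11 = 0$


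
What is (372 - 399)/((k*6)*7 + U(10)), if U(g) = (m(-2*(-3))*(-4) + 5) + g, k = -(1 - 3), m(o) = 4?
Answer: -27/83 ≈ -0.32530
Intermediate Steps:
k = 2 (k = -1*(-2) = 2)
U(g) = -11 + g (U(g) = (4*(-4) + 5) + g = (-16 + 5) + g = -11 + g)
(372 - 399)/((k*6)*7 + U(10)) = (372 - 399)/((2*6)*7 + (-11 + 10)) = -27/(12*7 - 1) = -27/(84 - 1) = -27/83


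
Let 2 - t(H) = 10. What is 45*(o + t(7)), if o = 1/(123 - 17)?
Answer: -38115/106 ≈ -359.58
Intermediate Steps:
o = 1/106 ≈ 0.0094340
t(H) = -8 (t(H) = 2 - 1*10 = 2 - 10 = -8)
45*(o + t(7)) = 45*(1/106 - 8) = 45*(-847/106) = -38115/106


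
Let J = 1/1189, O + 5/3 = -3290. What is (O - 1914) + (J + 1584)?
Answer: -12918482/3567 ≈ -3621.7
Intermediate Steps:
O = -9875/3 (O = -5/3 - 3290 = -9875/3 ≈ -3291.7)
J = 1/1189 ≈ 0.00084104
(O - 1914) + (J + 1584) = (-9875/3 - 1914) + (1/1189 + 1584) = -15617/3 + 1883377/1189 = -12918482/3567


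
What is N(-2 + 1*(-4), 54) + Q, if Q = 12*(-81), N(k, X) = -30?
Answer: -1002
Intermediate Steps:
Q = -972
N(-2 + 1*(-4), 54) + Q = -30 - 972 = -1002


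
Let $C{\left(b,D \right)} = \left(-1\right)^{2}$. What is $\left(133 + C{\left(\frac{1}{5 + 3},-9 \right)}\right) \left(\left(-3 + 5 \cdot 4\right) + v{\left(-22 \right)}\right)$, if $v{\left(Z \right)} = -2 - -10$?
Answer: $3350$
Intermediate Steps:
$v{\left(Z \right)} = 8$ ($v{\left(Z \right)} = -2 + 10 = 8$)
$C{\left(b,D \right)} = 1$
$\left(133 + C{\left(\frac{1}{5 + 3},-9 \right)}\right) \left(\left(-3 + 5 \cdot 4\right) + v{\left(-22 \right)}\right) = \left(133 + 1\right) \left(\left(-3 + 5 \cdot 4\right) + 8\right) = 134 \left(\left(-3 + 20\right) + 8\right) = 134 \left(17 + 8\right) = 134 \cdot 25 = 3350$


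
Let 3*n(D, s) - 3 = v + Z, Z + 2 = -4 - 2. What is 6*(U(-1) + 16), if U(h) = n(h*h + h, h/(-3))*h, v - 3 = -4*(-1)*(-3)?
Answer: 124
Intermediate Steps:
Z = -8 (Z = -2 + (-4 - 2) = -2 - 6 = -8)
v = -9 (v = 3 - 4*(-1)*(-3) = 3 + 4*(-3) = 3 - 12 = -9)
n(D, s) = -14/3 (n(D, s) = 1 + (-9 - 8)/3 = 1 + (1/3)*(-17) = 1 - 17/3 = -14/3)
U(h) = -14*h/3
6*(U(-1) + 16) = 6*(-14/3*(-1) + 16) = 6*(14/3 + 16) = 6*(62/3) = 124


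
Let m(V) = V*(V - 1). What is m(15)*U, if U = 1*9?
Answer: 1890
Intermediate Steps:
m(V) = V*(-1 + V)
U = 9
m(15)*U = (15*(-1 + 15))*9 = (15*14)*9 = 210*9 = 1890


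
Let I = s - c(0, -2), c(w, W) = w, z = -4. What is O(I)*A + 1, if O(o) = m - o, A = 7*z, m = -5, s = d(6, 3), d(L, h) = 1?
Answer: 169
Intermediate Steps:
s = 1
I = 1 (I = 1 - 1*0 = 1 + 0 = 1)
A = -28 (A = 7*(-4) = -28)
O(o) = -5 - o
O(I)*A + 1 = (-5 - 1*1)*(-28) + 1 = (-5 - 1)*(-28) + 1 = -6*(-28) + 1 = 168 + 1 = 169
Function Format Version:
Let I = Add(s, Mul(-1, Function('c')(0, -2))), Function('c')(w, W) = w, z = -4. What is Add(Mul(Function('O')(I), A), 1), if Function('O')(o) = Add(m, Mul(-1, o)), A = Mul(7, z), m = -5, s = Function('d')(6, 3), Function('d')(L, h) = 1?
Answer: 169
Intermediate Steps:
s = 1
I = 1 (I = Add(1, Mul(-1, 0)) = Add(1, 0) = 1)
A = -28 (A = Mul(7, -4) = -28)
Function('O')(o) = Add(-5, Mul(-1, o))
Add(Mul(Function('O')(I), A), 1) = Add(Mul(Add(-5, Mul(-1, 1)), -28), 1) = Add(Mul(Add(-5, -1), -28), 1) = Add(Mul(-6, -28), 1) = Add(168, 1) = 169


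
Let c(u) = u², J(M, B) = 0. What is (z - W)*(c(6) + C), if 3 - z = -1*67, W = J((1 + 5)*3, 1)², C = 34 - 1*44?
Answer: 1820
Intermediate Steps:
C = -10 (C = 34 - 44 = -10)
W = 0 (W = 0² = 0)
z = 70 (z = 3 - (-1)*67 = 3 - 1*(-67) = 3 + 67 = 70)
(z - W)*(c(6) + C) = (70 - 1*0)*(6² - 10) = (70 + 0)*(36 - 10) = 70*26 = 1820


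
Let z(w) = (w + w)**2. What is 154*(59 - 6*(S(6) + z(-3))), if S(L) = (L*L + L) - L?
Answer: -57442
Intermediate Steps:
z(w) = 4*w**2 (z(w) = (2*w)**2 = 4*w**2)
S(L) = L**2 (S(L) = (L**2 + L) - L = (L + L**2) - L = L**2)
154*(59 - 6*(S(6) + z(-3))) = 154*(59 - 6*(6**2 + 4*(-3)**2)) = 154*(59 - 6*(36 + 4*9)) = 154*(59 - 6*(36 + 36)) = 154*(59 - 6*72) = 154*(59 - 432) = 154*(-373) = -57442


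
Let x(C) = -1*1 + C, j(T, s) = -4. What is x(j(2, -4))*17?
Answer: -85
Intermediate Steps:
x(C) = -1 + C
x(j(2, -4))*17 = (-1 - 4)*17 = -5*17 = -85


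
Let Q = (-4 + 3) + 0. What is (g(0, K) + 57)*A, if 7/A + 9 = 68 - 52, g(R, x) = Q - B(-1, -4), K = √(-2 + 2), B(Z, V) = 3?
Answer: 53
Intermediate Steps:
Q = -1 (Q = -1 + 0 = -1)
K = 0 (K = √0 = 0)
g(R, x) = -4 (g(R, x) = -1 - 1*3 = -1 - 3 = -4)
A = 1 (A = 7/(-9 + (68 - 52)) = 7/(-9 + 16) = 7/7 = 7*(⅐) = 1)
(g(0, K) + 57)*A = (-4 + 57)*1 = 53*1 = 53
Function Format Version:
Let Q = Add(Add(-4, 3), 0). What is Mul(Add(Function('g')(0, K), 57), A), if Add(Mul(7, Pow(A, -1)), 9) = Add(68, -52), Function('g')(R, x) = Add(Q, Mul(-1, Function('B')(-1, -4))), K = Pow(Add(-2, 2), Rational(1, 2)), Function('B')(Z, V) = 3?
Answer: 53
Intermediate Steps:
Q = -1 (Q = Add(-1, 0) = -1)
K = 0 (K = Pow(0, Rational(1, 2)) = 0)
Function('g')(R, x) = -4 (Function('g')(R, x) = Add(-1, Mul(-1, 3)) = Add(-1, -3) = -4)
A = 1 (A = Mul(7, Pow(Add(-9, Add(68, -52)), -1)) = Mul(7, Pow(Add(-9, 16), -1)) = Mul(7, Pow(7, -1)) = Mul(7, Rational(1, 7)) = 1)
Mul(Add(Function('g')(0, K), 57), A) = Mul(Add(-4, 57), 1) = Mul(53, 1) = 53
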